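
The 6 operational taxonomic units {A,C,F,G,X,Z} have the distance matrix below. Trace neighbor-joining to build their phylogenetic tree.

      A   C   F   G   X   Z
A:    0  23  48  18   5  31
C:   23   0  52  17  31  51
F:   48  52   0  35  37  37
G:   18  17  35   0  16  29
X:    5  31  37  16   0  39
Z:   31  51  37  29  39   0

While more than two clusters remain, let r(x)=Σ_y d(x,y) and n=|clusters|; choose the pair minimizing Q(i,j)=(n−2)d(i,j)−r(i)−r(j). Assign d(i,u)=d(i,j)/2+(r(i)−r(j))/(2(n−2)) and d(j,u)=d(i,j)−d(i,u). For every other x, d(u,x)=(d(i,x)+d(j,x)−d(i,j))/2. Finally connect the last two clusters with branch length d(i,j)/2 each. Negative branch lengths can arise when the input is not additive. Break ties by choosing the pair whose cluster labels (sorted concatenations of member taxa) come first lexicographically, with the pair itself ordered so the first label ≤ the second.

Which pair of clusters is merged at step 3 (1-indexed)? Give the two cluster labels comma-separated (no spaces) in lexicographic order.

step 1: merge (F,Z) at d=37, Q=-248; branch lengths F→85/4, Z→63/4; new cluster FZ
  updated: d(A,FZ)=21, d(C,FZ)=33, d(FZ,G)=27/2, d(FZ,X)=39/2
step 2: merge (A,X) at d=5, Q=-247/2; branch lengths A→7/4, X→13/4; new cluster AX
  updated: d(AX,C)=49/2, d(AX,FZ)=71/4, d(AX,G)=29/2
step 3: merge (AX,FZ) at d=71/4, Q=-171/2; branch lengths AX→7, FZ→43/4; new cluster AFXZ
  updated: d(AFXZ,C)=159/8, d(AFXZ,G)=41/8
step 4: merge (AFXZ,C) at d=159/8, Q=-42; branch lengths AFXZ→4, C→127/8; new cluster ACFXZ
  updated: d(ACFXZ,G)=9/8
step 5: merge (ACFXZ,G) at d=9/8; branch lengths ACFXZ→9/16, G→9/16; new cluster ACFGXZ
final tree: ((((A:7/4,X:13/4):7,(F:85/4,Z:63/4):43/4):4,C:127/8):9/16,G:9/16)
total length: 323/4

AX,FZ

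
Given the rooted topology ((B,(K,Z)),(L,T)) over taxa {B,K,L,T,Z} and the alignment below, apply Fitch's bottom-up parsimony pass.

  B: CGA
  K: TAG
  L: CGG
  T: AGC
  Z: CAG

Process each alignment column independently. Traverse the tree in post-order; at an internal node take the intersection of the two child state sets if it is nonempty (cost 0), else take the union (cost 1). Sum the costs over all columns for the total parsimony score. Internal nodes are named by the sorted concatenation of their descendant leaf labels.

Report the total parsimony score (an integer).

5

[col 0] KZ: children K:{T}, Z:{C} ∪→ {C,T}; cost 1
[col 0] BKZ: children B:{C}, KZ:{C,T} ∩→ {C}; cost 0
[col 0] LT: children L:{C}, T:{A} ∪→ {A,C}; cost 1
[col 0] BKLTZ: children BKZ:{C}, LT:{A,C} ∩→ {C}; cost 0
[col 1] KZ: children K:{A}, Z:{A} ∩→ {A}; cost 0
[col 1] BKZ: children B:{G}, KZ:{A} ∪→ {A,G}; cost 1
[col 1] LT: children L:{G}, T:{G} ∩→ {G}; cost 0
[col 1] BKLTZ: children BKZ:{A,G}, LT:{G} ∩→ {G}; cost 0
[col 2] KZ: children K:{G}, Z:{G} ∩→ {G}; cost 0
[col 2] BKZ: children B:{A}, KZ:{G} ∪→ {A,G}; cost 1
[col 2] LT: children L:{G}, T:{C} ∪→ {C,G}; cost 1
[col 2] BKLTZ: children BKZ:{A,G}, LT:{C,G} ∩→ {G}; cost 0
per-site changes: [2, 1, 2]; total = 5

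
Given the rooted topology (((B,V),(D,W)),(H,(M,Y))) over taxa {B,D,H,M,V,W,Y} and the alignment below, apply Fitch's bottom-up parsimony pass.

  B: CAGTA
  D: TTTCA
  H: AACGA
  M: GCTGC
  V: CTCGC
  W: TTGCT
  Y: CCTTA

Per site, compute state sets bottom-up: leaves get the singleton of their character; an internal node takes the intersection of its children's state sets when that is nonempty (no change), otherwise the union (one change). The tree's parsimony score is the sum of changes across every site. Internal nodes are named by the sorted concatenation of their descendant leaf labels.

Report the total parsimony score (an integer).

16

site 0, node BV: B={C} ∩ V={C} → {C} (+0)
site 0, node DW: D={T} ∩ W={T} → {T} (+0)
site 0, node BDVW: BV={C} ∪ DW={T} → {C,T} (+1)
site 0, node MY: M={G} ∪ Y={C} → {C,G} (+1)
site 0, node HMY: H={A} ∪ MY={C,G} → {A,C,G} (+1)
site 0, node BDHMVWY: BDVW={C,T} ∩ HMY={A,C,G} → {C} (+0)
site 1, node BV: B={A} ∪ V={T} → {A,T} (+1)
site 1, node DW: D={T} ∩ W={T} → {T} (+0)
site 1, node BDVW: BV={A,T} ∩ DW={T} → {T} (+0)
site 1, node MY: M={C} ∩ Y={C} → {C} (+0)
site 1, node HMY: H={A} ∪ MY={C} → {A,C} (+1)
site 1, node BDHMVWY: BDVW={T} ∪ HMY={A,C} → {A,C,T} (+1)
site 2, node BV: B={G} ∪ V={C} → {C,G} (+1)
site 2, node DW: D={T} ∪ W={G} → {G,T} (+1)
site 2, node BDVW: BV={C,G} ∩ DW={G,T} → {G} (+0)
site 2, node MY: M={T} ∩ Y={T} → {T} (+0)
site 2, node HMY: H={C} ∪ MY={T} → {C,T} (+1)
site 2, node BDHMVWY: BDVW={G} ∪ HMY={C,T} → {C,G,T} (+1)
site 3, node BV: B={T} ∪ V={G} → {G,T} (+1)
site 3, node DW: D={C} ∩ W={C} → {C} (+0)
site 3, node BDVW: BV={G,T} ∪ DW={C} → {C,G,T} (+1)
site 3, node MY: M={G} ∪ Y={T} → {G,T} (+1)
site 3, node HMY: H={G} ∩ MY={G,T} → {G} (+0)
site 3, node BDHMVWY: BDVW={C,G,T} ∩ HMY={G} → {G} (+0)
site 4, node BV: B={A} ∪ V={C} → {A,C} (+1)
site 4, node DW: D={A} ∪ W={T} → {A,T} (+1)
site 4, node BDVW: BV={A,C} ∩ DW={A,T} → {A} (+0)
site 4, node MY: M={C} ∪ Y={A} → {A,C} (+1)
site 4, node HMY: H={A} ∩ MY={A,C} → {A} (+0)
site 4, node BDHMVWY: BDVW={A} ∩ HMY={A} → {A} (+0)
per-site changes: [3, 3, 4, 3, 3]; total = 16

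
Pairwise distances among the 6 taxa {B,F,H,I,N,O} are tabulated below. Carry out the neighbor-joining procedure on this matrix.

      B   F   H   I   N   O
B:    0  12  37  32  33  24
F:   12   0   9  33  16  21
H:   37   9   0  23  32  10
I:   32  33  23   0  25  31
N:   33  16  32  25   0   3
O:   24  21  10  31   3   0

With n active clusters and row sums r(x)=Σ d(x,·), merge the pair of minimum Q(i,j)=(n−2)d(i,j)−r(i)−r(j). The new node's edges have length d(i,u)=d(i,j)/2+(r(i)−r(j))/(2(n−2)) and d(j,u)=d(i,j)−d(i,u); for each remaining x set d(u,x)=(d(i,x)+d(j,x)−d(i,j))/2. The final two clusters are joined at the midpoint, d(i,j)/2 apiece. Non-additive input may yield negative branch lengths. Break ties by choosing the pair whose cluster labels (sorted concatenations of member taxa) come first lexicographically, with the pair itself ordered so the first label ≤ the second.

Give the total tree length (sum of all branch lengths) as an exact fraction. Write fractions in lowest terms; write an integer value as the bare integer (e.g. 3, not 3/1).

1. join N+O (d=3, Q=-186) ⇒ NO; edges |N|=4, |O|=-1
  updated: d(B,NO)=27, d(F,NO)=17, d(H,NO)=39/2, d(I,NO)=53/2
2. join B+F (d=12, Q=-143) ⇒ BF; edges |B|=73/6, |F|=-1/6
  updated: d(BF,H)=17, d(BF,I)=53/2, d(BF,NO)=16
3. join BF+NO (d=16, Q=-179/2) ⇒ BFNO; edges |BF|=59/8, |NO|=69/8
  updated: d(BFNO,H)=41/4, d(BFNO,I)=37/2
4. join BFNO+H (d=41/4, Q=-207/4) ⇒ BFHNO; edges |BFNO|=23/8, |H|=59/8
  updated: d(BFHNO,I)=125/8
5. join BFHNO+I (d=125/8) ⇒ BFHINO; edges |BFHNO|=125/16, |I|=125/16
final tree: ((((B:73/6,F:-1/6):59/8,(N:4,O:-1):69/8):23/8,H:59/8):125/16,I:125/16)
total length: 455/8

455/8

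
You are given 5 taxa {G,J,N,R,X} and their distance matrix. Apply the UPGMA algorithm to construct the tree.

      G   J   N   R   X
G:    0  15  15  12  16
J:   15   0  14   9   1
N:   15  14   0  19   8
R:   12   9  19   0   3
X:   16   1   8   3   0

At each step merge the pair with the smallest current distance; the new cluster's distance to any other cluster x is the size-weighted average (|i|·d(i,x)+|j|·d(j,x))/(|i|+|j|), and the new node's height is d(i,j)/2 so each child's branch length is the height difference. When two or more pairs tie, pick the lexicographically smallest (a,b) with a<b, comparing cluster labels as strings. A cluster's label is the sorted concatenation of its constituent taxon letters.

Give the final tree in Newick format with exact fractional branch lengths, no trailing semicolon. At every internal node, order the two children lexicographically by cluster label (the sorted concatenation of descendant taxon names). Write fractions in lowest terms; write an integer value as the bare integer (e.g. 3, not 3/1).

(G:29/4,(((J:1/2,X:1/2):5/2,R:3):23/6,N:41/6):5/12)

step 1: merge (J,X) at d=1; branch lengths J→1/2, X→1/2; new cluster JX
  updated: d(G,JX)=31/2, d(JX,N)=11, d(JX,R)=6
step 2: merge (JX,R) at d=6; branch lengths JX→5/2, R→3; new cluster JRX
  updated: d(G,JRX)=43/3, d(JRX,N)=41/3
step 3: merge (JRX,N) at d=41/3; branch lengths JRX→23/6, N→41/6; new cluster JNRX
  updated: d(G,JNRX)=29/2
step 4: merge (G,JNRX) at d=29/2; branch lengths G→29/4, JNRX→5/12; new cluster GJNRX
final tree: (G:29/4,(((J:1/2,X:1/2):5/2,R:3):23/6,N:41/6):5/12)
total length: 149/6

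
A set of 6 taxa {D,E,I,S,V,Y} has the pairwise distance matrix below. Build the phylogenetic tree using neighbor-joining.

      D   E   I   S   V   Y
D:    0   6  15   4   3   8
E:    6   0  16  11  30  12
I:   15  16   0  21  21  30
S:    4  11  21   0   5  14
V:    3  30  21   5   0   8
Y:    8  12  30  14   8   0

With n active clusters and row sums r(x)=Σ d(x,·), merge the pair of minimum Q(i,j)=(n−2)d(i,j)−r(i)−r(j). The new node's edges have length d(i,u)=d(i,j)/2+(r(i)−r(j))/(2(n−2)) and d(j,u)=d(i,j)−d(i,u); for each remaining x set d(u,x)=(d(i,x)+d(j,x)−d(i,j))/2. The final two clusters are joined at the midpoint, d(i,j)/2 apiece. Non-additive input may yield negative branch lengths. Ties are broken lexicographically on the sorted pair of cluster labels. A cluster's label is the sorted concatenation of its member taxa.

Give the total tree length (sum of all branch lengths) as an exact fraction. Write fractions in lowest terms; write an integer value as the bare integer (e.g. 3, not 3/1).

iteration 1: select E,I (d=16, Q=-114); attach at lengths (9/2, 23/2); label the merged cluster EI
  updated: d(D,EI)=5/2, d(EI,S)=8, d(EI,V)=35/2, d(EI,Y)=13
iteration 2: select V,Y (d=8, Q=-105/2); attach at lengths (29/12, 67/12); label the merged cluster VY
  updated: d(D,VY)=3/2, d(EI,VY)=45/4, d(S,VY)=11/2
iteration 3: select D,EI (d=5/2, Q=-99/4); attach at lengths (-35/16, 75/16); label the merged cluster DEI
  updated: d(DEI,S)=19/4, d(DEI,VY)=41/8
iteration 4: select DEI,S (d=19/4, Q=-123/8); attach at lengths (35/16, 41/16); label the merged cluster DEIS
  updated: d(DEIS,VY)=47/16
iteration 5: select DEIS,VY (d=47/16); attach at lengths (47/32, 47/32); label the merged cluster DEISVY
final tree: (((D:-35/16,(E:9/2,I:23/2):75/16):35/16,S:41/16):47/32,(V:29/12,Y:67/12):47/32)
total length: 547/16

547/16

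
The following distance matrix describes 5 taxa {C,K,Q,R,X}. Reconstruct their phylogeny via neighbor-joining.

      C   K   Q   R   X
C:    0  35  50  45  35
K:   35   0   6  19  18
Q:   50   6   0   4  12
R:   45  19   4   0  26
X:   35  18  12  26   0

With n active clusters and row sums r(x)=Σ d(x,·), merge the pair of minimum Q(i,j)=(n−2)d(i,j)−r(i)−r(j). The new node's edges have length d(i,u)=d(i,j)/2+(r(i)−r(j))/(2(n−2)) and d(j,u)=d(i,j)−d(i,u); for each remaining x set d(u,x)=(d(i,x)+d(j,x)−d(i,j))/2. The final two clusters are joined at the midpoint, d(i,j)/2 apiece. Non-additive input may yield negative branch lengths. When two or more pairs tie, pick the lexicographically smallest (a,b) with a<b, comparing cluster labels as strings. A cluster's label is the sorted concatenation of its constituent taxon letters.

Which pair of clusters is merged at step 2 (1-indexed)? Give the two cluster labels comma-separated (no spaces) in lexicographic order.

C,X

iteration 1: select Q,R (d=4, Q=-154); attach at lengths (-5/3, 17/3); label the merged cluster QR
  updated: d(C,QR)=91/2, d(K,QR)=21/2, d(QR,X)=17
iteration 2: select C,X (d=35, Q=-231/2); attach at lengths (231/8, 49/8); label the merged cluster CX
  updated: d(CX,K)=9, d(CX,QR)=55/4
iteration 3: select CX,K (d=9, Q=-133/4); attach at lengths (49/8, 23/8); label the merged cluster CKX
  updated: d(CKX,QR)=61/8
iteration 4: select CKX,QR (d=61/8); attach at lengths (61/16, 61/16); label the merged cluster CKQRX
final tree: (((C:231/8,X:49/8):49/8,K:23/8):61/16,(Q:-5/3,R:17/3):61/16)
total length: 445/8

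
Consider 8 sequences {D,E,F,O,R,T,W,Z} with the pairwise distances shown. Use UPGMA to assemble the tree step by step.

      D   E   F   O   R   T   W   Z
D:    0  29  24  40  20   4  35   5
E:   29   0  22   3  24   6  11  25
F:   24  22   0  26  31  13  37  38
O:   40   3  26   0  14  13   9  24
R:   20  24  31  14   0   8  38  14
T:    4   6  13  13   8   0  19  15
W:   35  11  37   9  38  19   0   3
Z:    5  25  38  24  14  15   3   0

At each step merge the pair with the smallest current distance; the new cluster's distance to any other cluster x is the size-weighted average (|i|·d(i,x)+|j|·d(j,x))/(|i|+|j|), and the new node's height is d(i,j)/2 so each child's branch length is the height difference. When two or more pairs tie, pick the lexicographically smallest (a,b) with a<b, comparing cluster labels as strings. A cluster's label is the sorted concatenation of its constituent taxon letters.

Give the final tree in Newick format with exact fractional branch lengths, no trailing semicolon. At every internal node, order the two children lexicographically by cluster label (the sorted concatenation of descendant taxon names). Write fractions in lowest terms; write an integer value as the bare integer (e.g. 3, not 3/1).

1. join E+O (d=3) ⇒ EO; edges |E|=3/2, |O|=3/2
  updated: d(D,EO)=69/2, d(EO,F)=24, d(EO,R)=19, d(EO,T)=19/2, d(EO,W)=10, d(EO,Z)=49/2
2. join W+Z (d=3) ⇒ WZ; edges |W|=3/2, |Z|=3/2
  updated: d(D,WZ)=20, d(EO,WZ)=69/4, d(F,WZ)=75/2, d(R,WZ)=26, d(T,WZ)=17
3. join D+T (d=4) ⇒ DT; edges |D|=2, |T|=2
  updated: d(DT,EO)=22, d(DT,F)=37/2, d(DT,R)=14, d(DT,WZ)=37/2
4. join DT+R (d=14) ⇒ DRT; edges |DT|=5, |R|=7
  updated: d(DRT,EO)=21, d(DRT,F)=68/3, d(DRT,WZ)=21
5. join EO+WZ (d=69/4) ⇒ EOWZ; edges |EO|=57/8, |WZ|=57/8
  updated: d(DRT,EOWZ)=21, d(EOWZ,F)=123/4
6. join DRT+EOWZ (d=21) ⇒ DEORTWZ; edges |DRT|=7/2, |EOWZ|=15/8
  updated: d(DEORTWZ,F)=191/7
7. join DEORTWZ+F (d=191/7) ⇒ DEFORTWZ; edges |DEORTWZ|=22/7, |F|=191/14
final tree: ((((D:2,T:2):5,R:7):7/2,((E:3/2,O:3/2):57/8,(W:3/2,Z:3/2):57/8):15/8):22/7,F:191/14)
total length: 3271/56

((((D:2,T:2):5,R:7):7/2,((E:3/2,O:3/2):57/8,(W:3/2,Z:3/2):57/8):15/8):22/7,F:191/14)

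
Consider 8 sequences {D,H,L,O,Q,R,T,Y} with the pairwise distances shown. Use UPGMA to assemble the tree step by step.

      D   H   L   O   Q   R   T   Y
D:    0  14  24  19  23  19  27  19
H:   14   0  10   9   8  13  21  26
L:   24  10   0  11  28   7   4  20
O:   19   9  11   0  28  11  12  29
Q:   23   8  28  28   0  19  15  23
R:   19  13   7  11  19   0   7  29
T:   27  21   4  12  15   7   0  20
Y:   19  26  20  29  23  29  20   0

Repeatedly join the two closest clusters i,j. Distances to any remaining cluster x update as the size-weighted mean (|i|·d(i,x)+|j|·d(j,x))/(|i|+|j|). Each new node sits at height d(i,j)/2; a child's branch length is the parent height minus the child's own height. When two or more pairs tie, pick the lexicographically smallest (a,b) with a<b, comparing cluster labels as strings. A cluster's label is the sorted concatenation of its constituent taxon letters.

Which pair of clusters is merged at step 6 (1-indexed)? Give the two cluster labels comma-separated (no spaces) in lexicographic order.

step 1: merge (L,T) at d=4; branch lengths L→2, T→2; new cluster LT
  updated: d(D,LT)=51/2, d(H,LT)=31/2, d(LT,O)=23/2, d(LT,Q)=43/2, d(LT,R)=7, d(LT,Y)=20
step 2: merge (LT,R) at d=7; branch lengths LT→3/2, R→7/2; new cluster LRT
  updated: d(D,LRT)=70/3, d(H,LRT)=44/3, d(LRT,O)=34/3, d(LRT,Q)=62/3, d(LRT,Y)=23
step 3: merge (H,Q) at d=8; branch lengths H→4, Q→4; new cluster HQ
  updated: d(D,HQ)=37/2, d(HQ,LRT)=53/3, d(HQ,O)=37/2, d(HQ,Y)=49/2
step 4: merge (LRT,O) at d=34/3; branch lengths LRT→13/6, O→17/3; new cluster LORT
  updated: d(D,LORT)=89/4, d(HQ,LORT)=143/8, d(LORT,Y)=49/2
step 5: merge (HQ,LORT) at d=143/8; branch lengths HQ→79/16, LORT→157/48; new cluster HLOQRT
  updated: d(D,HLOQRT)=21, d(HLOQRT,Y)=49/2
step 6: merge (D,Y) at d=19; branch lengths D→19/2, Y→19/2; new cluster DY
  updated: d(DY,HLOQRT)=91/4
step 7: merge (DY,HLOQRT) at d=91/4; branch lengths DY→15/8, HLOQRT→39/16; new cluster DHLOQRTY
final tree: ((D:19/2,Y:19/2):15/8,((H:4,Q:4):79/16,(((L:2,T:2):3/2,R:7/2):13/6,O:17/3):157/48):39/16)
total length: 2705/48

D,Y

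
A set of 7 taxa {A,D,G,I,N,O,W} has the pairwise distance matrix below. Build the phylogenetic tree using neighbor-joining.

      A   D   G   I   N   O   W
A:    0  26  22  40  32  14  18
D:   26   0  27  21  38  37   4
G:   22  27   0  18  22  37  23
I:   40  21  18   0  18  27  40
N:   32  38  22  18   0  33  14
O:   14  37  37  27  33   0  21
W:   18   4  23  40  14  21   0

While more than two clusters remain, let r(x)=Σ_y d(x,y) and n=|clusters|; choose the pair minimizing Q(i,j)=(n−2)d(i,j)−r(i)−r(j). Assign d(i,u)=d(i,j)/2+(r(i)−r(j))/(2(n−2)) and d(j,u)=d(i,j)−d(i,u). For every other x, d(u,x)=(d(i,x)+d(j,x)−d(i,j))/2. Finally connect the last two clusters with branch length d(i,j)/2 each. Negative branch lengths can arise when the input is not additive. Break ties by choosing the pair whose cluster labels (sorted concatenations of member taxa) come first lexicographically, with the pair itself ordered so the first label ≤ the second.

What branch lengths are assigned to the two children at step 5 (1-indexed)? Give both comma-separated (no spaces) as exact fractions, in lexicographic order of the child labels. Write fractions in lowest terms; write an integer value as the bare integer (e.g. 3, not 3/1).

43/16,139/16

1. join D+W (d=4, Q=-253) ⇒ DW; edges |D|=53/10, |W|=-13/10
  updated: d(A,DW)=20, d(DW,G)=23, d(DW,I)=57/2, d(DW,N)=24, d(DW,O)=27
2. join A+O (d=14, Q=-210) ⇒ AO; edges |A|=23/4, |O|=33/4
  updated: d(AO,DW)=33/2, d(AO,G)=45/2, d(AO,I)=53/2, d(AO,N)=51/2
3. join AO+DW (d=33/2, Q=-267/2) ⇒ ADOW; edges |AO|=97/12, |DW|=101/12
  updated: d(ADOW,G)=29/2, d(ADOW,I)=77/4, d(ADOW,N)=33/2
4. join ADOW+G (d=29/2, Q=-303/4) ⇒ ADGOW; edges |ADOW|=99/16, |G|=133/16
  updated: d(ADGOW,I)=91/8, d(ADGOW,N)=12
5. join ADGOW+I (d=91/8, Q=-331/8) ⇒ ADGIOW; edges |ADGOW|=43/16, |I|=139/16
  updated: d(ADGIOW,N)=149/16
6. join ADGIOW+N (d=149/16) ⇒ ADGINOW; edges |ADGIOW|=149/32, |N|=149/32
final tree: (((((A:23/4,O:33/4):97/12,(D:53/10,W:-13/10):101/12):99/16,G:133/16):43/16,I:139/16):149/32,N:149/32)
total length: 1115/16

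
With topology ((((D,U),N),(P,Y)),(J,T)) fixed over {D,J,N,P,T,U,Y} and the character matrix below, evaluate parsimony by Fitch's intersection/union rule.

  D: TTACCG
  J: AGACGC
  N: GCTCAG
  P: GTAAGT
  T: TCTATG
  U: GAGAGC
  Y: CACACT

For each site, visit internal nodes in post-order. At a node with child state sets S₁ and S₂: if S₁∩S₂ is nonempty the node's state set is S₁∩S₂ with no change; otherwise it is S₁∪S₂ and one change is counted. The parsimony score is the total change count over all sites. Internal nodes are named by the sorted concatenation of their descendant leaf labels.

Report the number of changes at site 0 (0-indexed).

DU@0: {T} ∪ {G} = {G,T} (union, +1)
DNU@0: {G,T} ∩ {G} = {G} (intersection, +0)
PY@0: {G} ∪ {C} = {C,G} (union, +1)
DNPUY@0: {G} ∩ {C,G} = {G} (intersection, +0)
JT@0: {A} ∪ {T} = {A,T} (union, +1)
DJNPTUY@0: {G} ∪ {A,T} = {A,G,T} (union, +1)
DU@1: {T} ∪ {A} = {A,T} (union, +1)
DNU@1: {A,T} ∪ {C} = {A,C,T} (union, +1)
PY@1: {T} ∪ {A} = {A,T} (union, +1)
DNPUY@1: {A,C,T} ∩ {A,T} = {A,T} (intersection, +0)
JT@1: {G} ∪ {C} = {C,G} (union, +1)
DJNPTUY@1: {A,T} ∪ {C,G} = {A,C,G,T} (union, +1)
DU@2: {A} ∪ {G} = {A,G} (union, +1)
DNU@2: {A,G} ∪ {T} = {A,G,T} (union, +1)
PY@2: {A} ∪ {C} = {A,C} (union, +1)
DNPUY@2: {A,G,T} ∩ {A,C} = {A} (intersection, +0)
JT@2: {A} ∪ {T} = {A,T} (union, +1)
DJNPTUY@2: {A} ∩ {A,T} = {A} (intersection, +0)
DU@3: {C} ∪ {A} = {A,C} (union, +1)
DNU@3: {A,C} ∩ {C} = {C} (intersection, +0)
PY@3: {A} ∩ {A} = {A} (intersection, +0)
DNPUY@3: {C} ∪ {A} = {A,C} (union, +1)
JT@3: {C} ∪ {A} = {A,C} (union, +1)
DJNPTUY@3: {A,C} ∩ {A,C} = {A,C} (intersection, +0)
DU@4: {C} ∪ {G} = {C,G} (union, +1)
DNU@4: {C,G} ∪ {A} = {A,C,G} (union, +1)
PY@4: {G} ∪ {C} = {C,G} (union, +1)
DNPUY@4: {A,C,G} ∩ {C,G} = {C,G} (intersection, +0)
JT@4: {G} ∪ {T} = {G,T} (union, +1)
DJNPTUY@4: {C,G} ∩ {G,T} = {G} (intersection, +0)
DU@5: {G} ∪ {C} = {C,G} (union, +1)
DNU@5: {C,G} ∩ {G} = {G} (intersection, +0)
PY@5: {T} ∩ {T} = {T} (intersection, +0)
DNPUY@5: {G} ∪ {T} = {G,T} (union, +1)
JT@5: {C} ∪ {G} = {C,G} (union, +1)
DJNPTUY@5: {G,T} ∩ {C,G} = {G} (intersection, +0)
per-site changes: [4, 5, 4, 3, 4, 3]; total = 23

4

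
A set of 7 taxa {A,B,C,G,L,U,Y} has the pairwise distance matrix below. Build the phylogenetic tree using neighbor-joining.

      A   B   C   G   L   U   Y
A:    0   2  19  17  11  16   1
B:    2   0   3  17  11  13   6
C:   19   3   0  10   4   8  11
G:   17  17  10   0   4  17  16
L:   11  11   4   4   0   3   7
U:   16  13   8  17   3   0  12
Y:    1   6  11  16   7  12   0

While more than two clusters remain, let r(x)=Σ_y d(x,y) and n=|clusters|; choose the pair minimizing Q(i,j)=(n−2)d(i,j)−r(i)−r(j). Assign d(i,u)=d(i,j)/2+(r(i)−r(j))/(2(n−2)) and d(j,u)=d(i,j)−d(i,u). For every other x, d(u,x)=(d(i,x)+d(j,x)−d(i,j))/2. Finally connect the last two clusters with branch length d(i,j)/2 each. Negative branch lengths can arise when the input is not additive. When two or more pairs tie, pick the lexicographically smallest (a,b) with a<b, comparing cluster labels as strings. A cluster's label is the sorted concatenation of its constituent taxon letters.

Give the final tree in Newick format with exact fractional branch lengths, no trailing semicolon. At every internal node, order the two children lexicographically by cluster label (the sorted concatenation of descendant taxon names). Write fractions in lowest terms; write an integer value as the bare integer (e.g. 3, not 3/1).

(((((A:9/5,Y:-4/5):45/16,B:11/16):175/32,C:49/32):31/32,(G:155/24,L:-59/24):87/32):169/64,U:169/64)

iteration 1: select A,Y (d=1, Q=-114); attach at lengths (9/5, -4/5); label the merged cluster AY
  updated: d(AY,B)=7/2, d(AY,C)=29/2, d(AY,G)=16, d(AY,L)=17/2, d(AY,U)=27/2
iteration 2: select AY,B (d=7/2, Q=-179/2); attach at lengths (45/16, 11/16); label the merged cluster ABY
  updated: d(ABY,C)=7, d(ABY,G)=59/4, d(ABY,L)=8, d(ABY,U)=23/2
iteration 3: select G,L (d=4, Q=-211/4); attach at lengths (155/24, -59/24); label the merged cluster GL
  updated: d(ABY,GL)=75/8, d(C,GL)=5, d(GL,U)=8
iteration 4: select ABY,C (d=7, Q=-271/8); attach at lengths (175/32, 49/32); label the merged cluster ABCY
  updated: d(ABCY,GL)=59/16, d(ABCY,U)=25/4
iteration 5: select ABCY,GL (d=59/16, Q=-287/16); attach at lengths (31/32, 87/32); label the merged cluster ABCGLY
  updated: d(ABCGLY,U)=169/32
iteration 6: select ABCGLY,U (d=169/32); attach at lengths (169/64, 169/64); label the merged cluster ABCGLUY
final tree: (((((A:9/5,Y:-4/5):45/16,B:11/16):175/32,C:49/32):31/32,(G:155/24,L:-59/24):87/32):169/64,U:169/64)
total length: 783/32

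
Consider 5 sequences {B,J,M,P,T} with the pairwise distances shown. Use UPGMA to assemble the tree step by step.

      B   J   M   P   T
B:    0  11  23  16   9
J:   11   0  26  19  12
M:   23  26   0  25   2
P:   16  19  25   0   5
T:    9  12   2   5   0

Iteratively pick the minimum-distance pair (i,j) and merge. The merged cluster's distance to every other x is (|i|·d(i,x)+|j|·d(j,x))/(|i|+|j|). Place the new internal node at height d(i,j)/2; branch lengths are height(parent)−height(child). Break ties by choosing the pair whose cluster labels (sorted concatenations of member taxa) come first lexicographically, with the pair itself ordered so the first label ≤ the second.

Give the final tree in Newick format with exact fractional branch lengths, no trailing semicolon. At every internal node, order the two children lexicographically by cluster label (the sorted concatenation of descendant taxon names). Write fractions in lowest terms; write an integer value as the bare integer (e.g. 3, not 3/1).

step 1: merge (M,T) at d=2; branch lengths M→1, T→1; new cluster MT
  updated: d(B,MT)=16, d(J,MT)=19, d(MT,P)=15
step 2: merge (B,J) at d=11; branch lengths B→11/2, J→11/2; new cluster BJ
  updated: d(BJ,MT)=35/2, d(BJ,P)=35/2
step 3: merge (MT,P) at d=15; branch lengths MT→13/2, P→15/2; new cluster MPT
  updated: d(BJ,MPT)=35/2
step 4: merge (BJ,MPT) at d=35/2; branch lengths BJ→13/4, MPT→5/4; new cluster BJMPT
final tree: ((B:11/2,J:11/2):13/4,((M:1,T:1):13/2,P:15/2):5/4)
total length: 63/2

((B:11/2,J:11/2):13/4,((M:1,T:1):13/2,P:15/2):5/4)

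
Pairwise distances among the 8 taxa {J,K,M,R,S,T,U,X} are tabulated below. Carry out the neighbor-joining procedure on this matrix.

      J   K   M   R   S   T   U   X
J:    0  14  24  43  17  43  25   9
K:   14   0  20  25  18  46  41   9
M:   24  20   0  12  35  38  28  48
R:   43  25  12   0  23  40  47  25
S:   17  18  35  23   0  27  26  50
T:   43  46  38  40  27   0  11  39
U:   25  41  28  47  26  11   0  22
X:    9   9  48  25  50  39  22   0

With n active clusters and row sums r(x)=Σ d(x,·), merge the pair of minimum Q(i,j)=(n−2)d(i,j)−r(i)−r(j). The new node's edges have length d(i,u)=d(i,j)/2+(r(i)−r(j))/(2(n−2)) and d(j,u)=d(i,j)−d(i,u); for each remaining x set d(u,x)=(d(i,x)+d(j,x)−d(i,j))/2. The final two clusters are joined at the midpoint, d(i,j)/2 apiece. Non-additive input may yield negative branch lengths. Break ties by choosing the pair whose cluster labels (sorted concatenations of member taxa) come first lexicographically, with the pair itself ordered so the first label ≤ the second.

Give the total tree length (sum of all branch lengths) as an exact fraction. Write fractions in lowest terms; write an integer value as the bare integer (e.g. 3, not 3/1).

2627/32

1. join T+U (d=11, Q=-378) ⇒ TU; edges |T|=55/6, |U|=11/6
  updated: d(J,TU)=57/2, d(K,TU)=38, d(M,TU)=55/2, d(R,TU)=38, d(S,TU)=21, d(TU,X)=25
2. join M+R (d=12, Q=-545/2) ⇒ MR; edges |M|=121/20, |R|=119/20
  updated: d(J,MR)=55/2, d(K,MR)=33/2, d(MR,S)=23, d(MR,TU)=107/4, d(MR,X)=61/2
3. join S+TU (d=21, Q=-737/4) ⇒ STU; edges |S|=295/32, |TU|=377/32
  updated: d(J,STU)=49/4, d(K,STU)=35/2, d(MR,STU)=115/8, d(STU,X)=27
4. join MR+STU (d=115/8, Q=-935/8) ⇒ MRSTU; edges |MR|=487/48, |STU|=203/48
  updated: d(J,MRSTU)=203/16, d(K,MRSTU)=157/16, d(MRSTU,X)=345/16
5. join J+X (d=9, Q=-229/4) ⇒ JX; edges |J|=113/32, |X|=175/32
  updated: d(JX,K)=7, d(JX,MRSTU)=101/8
6. join JX+K (d=7, Q=-471/16) ⇒ JKX; edges |JX|=157/32, |K|=67/32
  updated: d(JKX,MRSTU)=247/32
7. join JKX+MRSTU (d=247/32) ⇒ JKMRSTUX; edges |JKX|=247/64, |MRSTU|=247/64
final tree: (((J:113/32,X:175/32):157/32,K:67/32):247/64,((M:121/20,R:119/20):487/48,(S:295/32,(T:55/6,U:11/6):377/32):203/48):247/64)
total length: 2627/32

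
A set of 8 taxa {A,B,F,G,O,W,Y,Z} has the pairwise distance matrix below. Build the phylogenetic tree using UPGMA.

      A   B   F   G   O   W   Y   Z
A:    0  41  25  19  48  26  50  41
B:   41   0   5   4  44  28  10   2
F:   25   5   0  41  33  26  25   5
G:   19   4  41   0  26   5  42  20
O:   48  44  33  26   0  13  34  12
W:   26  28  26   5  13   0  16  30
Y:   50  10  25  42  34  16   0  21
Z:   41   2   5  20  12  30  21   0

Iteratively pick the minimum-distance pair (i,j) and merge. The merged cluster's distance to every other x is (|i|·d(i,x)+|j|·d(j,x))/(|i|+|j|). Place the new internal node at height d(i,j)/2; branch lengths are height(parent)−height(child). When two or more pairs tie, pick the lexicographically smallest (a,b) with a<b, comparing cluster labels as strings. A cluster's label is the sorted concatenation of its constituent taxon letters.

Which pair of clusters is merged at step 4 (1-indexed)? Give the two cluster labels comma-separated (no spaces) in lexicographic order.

BFZ,Y

iteration 1: select B,Z (d=2); attach at lengths (1, 1); label the merged cluster BZ
  updated: d(A,BZ)=41, d(BZ,F)=5, d(BZ,G)=12, d(BZ,O)=28, d(BZ,W)=29, d(BZ,Y)=31/2
iteration 2: select BZ,F (d=5); attach at lengths (3/2, 5/2); label the merged cluster BFZ
  updated: d(A,BFZ)=107/3, d(BFZ,G)=65/3, d(BFZ,O)=89/3, d(BFZ,W)=28, d(BFZ,Y)=56/3
iteration 3: select G,W (d=5); attach at lengths (5/2, 5/2); label the merged cluster GW
  updated: d(A,GW)=45/2, d(BFZ,GW)=149/6, d(GW,O)=39/2, d(GW,Y)=29
iteration 4: select BFZ,Y (d=56/3); attach at lengths (41/6, 28/3); label the merged cluster BFYZ
  updated: d(A,BFYZ)=157/4, d(BFYZ,GW)=207/8, d(BFYZ,O)=123/4
iteration 5: select GW,O (d=39/2); attach at lengths (29/4, 39/4); label the merged cluster GOW
  updated: d(A,GOW)=31, d(BFYZ,GOW)=55/2
iteration 6: select BFYZ,GOW (d=55/2); attach at lengths (53/12, 4); label the merged cluster BFGOWYZ
  updated: d(A,BFGOWYZ)=250/7
iteration 7: select A,BFGOWYZ (d=250/7); attach at lengths (125/7, 115/28); label the merged cluster ABFGOWYZ
final tree: (A:125/7,((((B:1,Z:1):3/2,F:5/2):41/6,Y:28/3):53/12,((G:5/2,W:5/2):29/4,O:39/4):4):115/28)
total length: 3131/42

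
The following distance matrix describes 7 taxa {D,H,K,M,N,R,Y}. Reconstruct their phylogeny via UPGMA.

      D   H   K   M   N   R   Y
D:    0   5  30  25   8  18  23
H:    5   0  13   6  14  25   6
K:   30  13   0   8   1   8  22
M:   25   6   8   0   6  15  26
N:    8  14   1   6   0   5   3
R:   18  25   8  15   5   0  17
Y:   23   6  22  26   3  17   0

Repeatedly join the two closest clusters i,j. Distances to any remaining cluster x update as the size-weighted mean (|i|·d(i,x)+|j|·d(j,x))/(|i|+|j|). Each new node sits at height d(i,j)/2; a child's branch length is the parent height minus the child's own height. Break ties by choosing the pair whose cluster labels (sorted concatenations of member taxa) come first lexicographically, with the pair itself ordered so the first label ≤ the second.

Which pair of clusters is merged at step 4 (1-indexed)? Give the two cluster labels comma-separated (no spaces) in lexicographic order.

KNR,M

iteration 1: select K,N (d=1); attach at lengths (1/2, 1/2); label the merged cluster KN
  updated: d(D,KN)=19, d(H,KN)=27/2, d(KN,M)=7, d(KN,R)=13/2, d(KN,Y)=25/2
iteration 2: select D,H (d=5); attach at lengths (5/2, 5/2); label the merged cluster DH
  updated: d(DH,KN)=65/4, d(DH,M)=31/2, d(DH,R)=43/2, d(DH,Y)=29/2
iteration 3: select KN,R (d=13/2); attach at lengths (11/4, 13/4); label the merged cluster KNR
  updated: d(DH,KNR)=18, d(KNR,M)=29/3, d(KNR,Y)=14
iteration 4: select KNR,M (d=29/3); attach at lengths (19/12, 29/6); label the merged cluster KMNR
  updated: d(DH,KMNR)=139/8, d(KMNR,Y)=17
iteration 5: select DH,Y (d=29/2); attach at lengths (19/4, 29/4); label the merged cluster DHY
  updated: d(DHY,KMNR)=69/4
iteration 6: select DHY,KMNR (d=69/4); attach at lengths (11/8, 91/24); label the merged cluster DHKMNRY
final tree: (((D:5/2,H:5/2):19/4,Y:29/4):11/8,(((K:1/2,N:1/2):11/4,R:13/4):19/12,M:29/6):91/24)
total length: 427/12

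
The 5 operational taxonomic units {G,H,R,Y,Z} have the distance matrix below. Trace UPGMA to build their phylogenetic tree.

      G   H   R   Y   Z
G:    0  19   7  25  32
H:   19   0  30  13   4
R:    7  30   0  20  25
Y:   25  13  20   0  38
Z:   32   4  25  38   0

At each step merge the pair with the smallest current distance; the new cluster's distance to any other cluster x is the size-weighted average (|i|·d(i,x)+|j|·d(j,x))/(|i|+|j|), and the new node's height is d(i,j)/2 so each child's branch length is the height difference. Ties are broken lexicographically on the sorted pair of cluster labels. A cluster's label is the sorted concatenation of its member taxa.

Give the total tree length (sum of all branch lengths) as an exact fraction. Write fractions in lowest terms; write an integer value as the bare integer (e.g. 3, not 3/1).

515/12

step 1: merge (H,Z) at d=4; branch lengths H→2, Z→2; new cluster HZ
  updated: d(G,HZ)=51/2, d(HZ,R)=55/2, d(HZ,Y)=51/2
step 2: merge (G,R) at d=7; branch lengths G→7/2, R→7/2; new cluster GR
  updated: d(GR,HZ)=53/2, d(GR,Y)=45/2
step 3: merge (GR,Y) at d=45/2; branch lengths GR→31/4, Y→45/4; new cluster GRY
  updated: d(GRY,HZ)=157/6
step 4: merge (GRY,HZ) at d=157/6; branch lengths GRY→11/6, HZ→133/12; new cluster GHRYZ
final tree: (((G:7/2,R:7/2):31/4,Y:45/4):11/6,(H:2,Z:2):133/12)
total length: 515/12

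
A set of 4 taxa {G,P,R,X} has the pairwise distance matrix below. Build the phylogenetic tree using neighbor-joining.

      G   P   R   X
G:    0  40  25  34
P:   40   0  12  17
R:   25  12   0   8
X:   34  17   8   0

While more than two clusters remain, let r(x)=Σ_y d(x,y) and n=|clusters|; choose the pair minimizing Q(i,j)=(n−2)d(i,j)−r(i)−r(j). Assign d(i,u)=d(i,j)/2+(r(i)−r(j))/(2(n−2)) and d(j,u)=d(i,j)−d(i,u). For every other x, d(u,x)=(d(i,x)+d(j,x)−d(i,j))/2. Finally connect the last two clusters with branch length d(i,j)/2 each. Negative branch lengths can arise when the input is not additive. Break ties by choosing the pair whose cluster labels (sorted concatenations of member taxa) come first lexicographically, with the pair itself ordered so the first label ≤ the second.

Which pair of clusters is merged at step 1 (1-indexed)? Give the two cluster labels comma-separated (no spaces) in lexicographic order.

step 1: merge (G,R) at d=25, Q=-94; branch lengths G→26, R→-1; new cluster GR
  updated: d(GR,P)=27/2, d(GR,X)=17/2
step 2: merge (GR,P) at d=27/2, Q=-39; branch lengths GR→5/2, P→11; new cluster GPR
  updated: d(GPR,X)=6
step 3: merge (GPR,X) at d=6; branch lengths GPR→3, X→3; new cluster GPRX
final tree: (((G:26,R:-1):5/2,P:11):3,X:3)
total length: 89/2

G,R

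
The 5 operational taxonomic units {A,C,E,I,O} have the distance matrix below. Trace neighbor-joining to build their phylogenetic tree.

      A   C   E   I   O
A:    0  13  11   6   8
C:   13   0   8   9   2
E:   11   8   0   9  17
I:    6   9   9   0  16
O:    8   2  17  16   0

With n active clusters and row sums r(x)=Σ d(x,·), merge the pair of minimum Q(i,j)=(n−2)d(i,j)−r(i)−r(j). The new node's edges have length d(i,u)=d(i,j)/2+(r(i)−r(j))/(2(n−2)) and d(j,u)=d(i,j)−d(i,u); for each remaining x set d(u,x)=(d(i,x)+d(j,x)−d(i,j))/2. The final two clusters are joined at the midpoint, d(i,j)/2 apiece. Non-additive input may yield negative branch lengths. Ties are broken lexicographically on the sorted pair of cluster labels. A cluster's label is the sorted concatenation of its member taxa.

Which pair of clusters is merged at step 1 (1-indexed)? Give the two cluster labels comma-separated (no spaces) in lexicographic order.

1. join C+O (d=2, Q=-69) ⇒ CO; edges |C|=-5/6, |O|=17/6
  updated: d(A,CO)=19/2, d(CO,E)=23/2, d(CO,I)=23/2
2. join A+I (d=6, Q=-41) ⇒ AI; edges |A|=3, |I|=3
  updated: d(AI,CO)=15/2, d(AI,E)=7
3. join AI+CO (d=15/2, Q=-26) ⇒ ACIO; edges |AI|=3/2, |CO|=6
  updated: d(ACIO,E)=11/2
4. join ACIO+E (d=11/2) ⇒ ACEIO; edges |ACIO|=11/4, |E|=11/4
final tree: (((A:3,I:3):3/2,(C:-5/6,O:17/6):6):11/4,E:11/4)
total length: 21

C,O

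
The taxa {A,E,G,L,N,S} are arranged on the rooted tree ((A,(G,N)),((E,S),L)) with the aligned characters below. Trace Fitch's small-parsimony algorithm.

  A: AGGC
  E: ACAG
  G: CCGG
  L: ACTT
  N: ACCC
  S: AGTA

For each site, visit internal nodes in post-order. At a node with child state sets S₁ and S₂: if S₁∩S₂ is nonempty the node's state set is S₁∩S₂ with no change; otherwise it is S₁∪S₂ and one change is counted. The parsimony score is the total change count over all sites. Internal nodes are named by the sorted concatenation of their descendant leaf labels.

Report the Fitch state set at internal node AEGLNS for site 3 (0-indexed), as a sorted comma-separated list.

site 0, node GN: G={C} ∪ N={A} → {A,C} (+1)
site 0, node AGN: A={A} ∩ GN={A,C} → {A} (+0)
site 0, node ES: E={A} ∩ S={A} → {A} (+0)
site 0, node ELS: ES={A} ∩ L={A} → {A} (+0)
site 0, node AEGLNS: AGN={A} ∩ ELS={A} → {A} (+0)
site 1, node GN: G={C} ∩ N={C} → {C} (+0)
site 1, node AGN: A={G} ∪ GN={C} → {C,G} (+1)
site 1, node ES: E={C} ∪ S={G} → {C,G} (+1)
site 1, node ELS: ES={C,G} ∩ L={C} → {C} (+0)
site 1, node AEGLNS: AGN={C,G} ∩ ELS={C} → {C} (+0)
site 2, node GN: G={G} ∪ N={C} → {C,G} (+1)
site 2, node AGN: A={G} ∩ GN={C,G} → {G} (+0)
site 2, node ES: E={A} ∪ S={T} → {A,T} (+1)
site 2, node ELS: ES={A,T} ∩ L={T} → {T} (+0)
site 2, node AEGLNS: AGN={G} ∪ ELS={T} → {G,T} (+1)
site 3, node GN: G={G} ∪ N={C} → {C,G} (+1)
site 3, node AGN: A={C} ∩ GN={C,G} → {C} (+0)
site 3, node ES: E={G} ∪ S={A} → {A,G} (+1)
site 3, node ELS: ES={A,G} ∪ L={T} → {A,G,T} (+1)
site 3, node AEGLNS: AGN={C} ∪ ELS={A,G,T} → {A,C,G,T} (+1)
per-site changes: [1, 2, 3, 4]; total = 10

A,C,G,T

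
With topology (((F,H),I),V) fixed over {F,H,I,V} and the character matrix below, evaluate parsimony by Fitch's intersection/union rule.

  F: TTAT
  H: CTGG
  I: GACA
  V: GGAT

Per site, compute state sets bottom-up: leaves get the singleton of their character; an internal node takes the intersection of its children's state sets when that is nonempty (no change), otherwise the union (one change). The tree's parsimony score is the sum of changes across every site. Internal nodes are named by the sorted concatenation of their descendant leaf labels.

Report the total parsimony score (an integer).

8

FH@0: {T} ∪ {C} = {C,T} (union, +1)
FHI@0: {C,T} ∪ {G} = {C,G,T} (union, +1)
FHIV@0: {C,G,T} ∩ {G} = {G} (intersection, +0)
FH@1: {T} ∩ {T} = {T} (intersection, +0)
FHI@1: {T} ∪ {A} = {A,T} (union, +1)
FHIV@1: {A,T} ∪ {G} = {A,G,T} (union, +1)
FH@2: {A} ∪ {G} = {A,G} (union, +1)
FHI@2: {A,G} ∪ {C} = {A,C,G} (union, +1)
FHIV@2: {A,C,G} ∩ {A} = {A} (intersection, +0)
FH@3: {T} ∪ {G} = {G,T} (union, +1)
FHI@3: {G,T} ∪ {A} = {A,G,T} (union, +1)
FHIV@3: {A,G,T} ∩ {T} = {T} (intersection, +0)
per-site changes: [2, 2, 2, 2]; total = 8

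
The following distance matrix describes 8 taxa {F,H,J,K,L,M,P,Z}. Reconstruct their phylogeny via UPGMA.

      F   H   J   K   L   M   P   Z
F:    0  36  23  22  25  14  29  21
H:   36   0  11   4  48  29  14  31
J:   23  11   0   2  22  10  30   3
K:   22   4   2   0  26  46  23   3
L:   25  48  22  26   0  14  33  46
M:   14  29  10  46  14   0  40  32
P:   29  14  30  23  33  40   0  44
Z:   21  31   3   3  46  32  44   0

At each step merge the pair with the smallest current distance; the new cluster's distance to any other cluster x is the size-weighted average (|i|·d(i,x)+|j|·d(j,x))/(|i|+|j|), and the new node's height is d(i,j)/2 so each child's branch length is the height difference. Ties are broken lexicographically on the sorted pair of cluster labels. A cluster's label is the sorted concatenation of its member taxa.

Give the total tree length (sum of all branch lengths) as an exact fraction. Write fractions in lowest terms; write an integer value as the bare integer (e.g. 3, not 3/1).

2071/30

step 1: merge (J,K) at d=2; branch lengths J→1, K→1; new cluster JK
  updated: d(F,JK)=45/2, d(H,JK)=15/2, d(JK,L)=24, d(JK,M)=28, d(JK,P)=53/2, d(JK,Z)=3
step 2: merge (JK,Z) at d=3; branch lengths JK→1/2, Z→3/2; new cluster JKZ
  updated: d(F,JKZ)=22, d(H,JKZ)=46/3, d(JKZ,L)=94/3, d(JKZ,M)=88/3, d(JKZ,P)=97/3
step 3: merge (F,M) at d=14; branch lengths F→7, M→7; new cluster FM
  updated: d(FM,H)=65/2, d(FM,JKZ)=77/3, d(FM,L)=39/2, d(FM,P)=69/2
step 4: merge (H,P) at d=14; branch lengths H→7, P→7; new cluster HP
  updated: d(FM,HP)=67/2, d(HP,JKZ)=143/6, d(HP,L)=81/2
step 5: merge (FM,L) at d=39/2; branch lengths FM→11/4, L→39/4; new cluster FLM
  updated: d(FLM,HP)=215/6, d(FLM,JKZ)=248/9
step 6: merge (HP,JKZ) at d=143/6; branch lengths HP→59/12, JKZ→125/12; new cluster HJKPZ
  updated: d(FLM,HJKPZ)=463/15
step 7: merge (FLM,HJKPZ) at d=463/15; branch lengths FLM→341/60, HJKPZ→211/60; new cluster FHJKLMPZ
final tree: (((F:7,M:7):11/4,L:39/4):341/60,((H:7,P:7):59/12,((J:1,K:1):1/2,Z:3/2):125/12):211/60)
total length: 2071/30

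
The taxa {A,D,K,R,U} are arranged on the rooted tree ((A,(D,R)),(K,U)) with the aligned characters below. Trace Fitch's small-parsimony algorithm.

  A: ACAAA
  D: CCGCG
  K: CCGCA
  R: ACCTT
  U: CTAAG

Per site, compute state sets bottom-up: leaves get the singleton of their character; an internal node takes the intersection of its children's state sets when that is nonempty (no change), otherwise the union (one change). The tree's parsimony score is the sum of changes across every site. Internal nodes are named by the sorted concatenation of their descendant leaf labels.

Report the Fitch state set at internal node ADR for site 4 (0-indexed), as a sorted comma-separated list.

[col 0] DR: children D:{C}, R:{A} ∪→ {A,C}; cost 1
[col 0] ADR: children A:{A}, DR:{A,C} ∩→ {A}; cost 0
[col 0] KU: children K:{C}, U:{C} ∩→ {C}; cost 0
[col 0] ADKRU: children ADR:{A}, KU:{C} ∪→ {A,C}; cost 1
[col 1] DR: children D:{C}, R:{C} ∩→ {C}; cost 0
[col 1] ADR: children A:{C}, DR:{C} ∩→ {C}; cost 0
[col 1] KU: children K:{C}, U:{T} ∪→ {C,T}; cost 1
[col 1] ADKRU: children ADR:{C}, KU:{C,T} ∩→ {C}; cost 0
[col 2] DR: children D:{G}, R:{C} ∪→ {C,G}; cost 1
[col 2] ADR: children A:{A}, DR:{C,G} ∪→ {A,C,G}; cost 1
[col 2] KU: children K:{G}, U:{A} ∪→ {A,G}; cost 1
[col 2] ADKRU: children ADR:{A,C,G}, KU:{A,G} ∩→ {A,G}; cost 0
[col 3] DR: children D:{C}, R:{T} ∪→ {C,T}; cost 1
[col 3] ADR: children A:{A}, DR:{C,T} ∪→ {A,C,T}; cost 1
[col 3] KU: children K:{C}, U:{A} ∪→ {A,C}; cost 1
[col 3] ADKRU: children ADR:{A,C,T}, KU:{A,C} ∩→ {A,C}; cost 0
[col 4] DR: children D:{G}, R:{T} ∪→ {G,T}; cost 1
[col 4] ADR: children A:{A}, DR:{G,T} ∪→ {A,G,T}; cost 1
[col 4] KU: children K:{A}, U:{G} ∪→ {A,G}; cost 1
[col 4] ADKRU: children ADR:{A,G,T}, KU:{A,G} ∩→ {A,G}; cost 0
per-site changes: [2, 1, 3, 3, 3]; total = 12

A,G,T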